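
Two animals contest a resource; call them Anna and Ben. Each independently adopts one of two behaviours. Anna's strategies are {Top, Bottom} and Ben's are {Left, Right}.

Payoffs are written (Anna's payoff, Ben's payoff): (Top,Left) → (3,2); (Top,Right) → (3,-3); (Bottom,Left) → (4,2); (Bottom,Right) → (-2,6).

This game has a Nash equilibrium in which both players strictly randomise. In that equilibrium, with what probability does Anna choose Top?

Let p be the probability that Anna plays Top. In a completely mixed equilibrium, Ben must be indifferent between Left and Right.
Ben's expected payoff from Left is 2p + 2(1−p); from Right it is −3p + 6(1−p).
Setting these equal: 2 = −9p + 6, so p = 4/9.

4/9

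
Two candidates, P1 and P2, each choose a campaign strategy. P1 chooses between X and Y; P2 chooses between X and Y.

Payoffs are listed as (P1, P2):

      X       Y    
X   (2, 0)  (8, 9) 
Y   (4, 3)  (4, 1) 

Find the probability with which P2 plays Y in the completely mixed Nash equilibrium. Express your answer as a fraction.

Let y be the probability that P2 plays X. In a completely mixed equilibrium, P1 must be indifferent between X and Y.
P1's expected payoff from X is 2y + 8(1−y); from Y it is 4y + 4(1−y).
Setting these equal: −6y + 8 = 4, so y = 2/3.
Therefore P2 plays Y with probability 1 − 2/3 = 1/3.

1/3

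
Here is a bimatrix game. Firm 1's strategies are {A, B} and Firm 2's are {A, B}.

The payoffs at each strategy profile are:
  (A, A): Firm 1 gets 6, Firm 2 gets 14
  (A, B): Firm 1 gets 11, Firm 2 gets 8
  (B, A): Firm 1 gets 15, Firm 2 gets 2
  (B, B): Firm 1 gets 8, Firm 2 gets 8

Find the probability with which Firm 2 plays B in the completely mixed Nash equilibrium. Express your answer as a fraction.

Let q be the probability that Firm 2 plays A. In a completely mixed equilibrium, Firm 1 must be indifferent between A and B.
Firm 1's expected payoff from A is 6q + 11(1−q); from B it is 15q + 8(1−q).
Setting these equal: −5q + 11 = 7q + 8, so q = 1/4.
Therefore Firm 2 plays B with probability 1 − 1/4 = 3/4.

3/4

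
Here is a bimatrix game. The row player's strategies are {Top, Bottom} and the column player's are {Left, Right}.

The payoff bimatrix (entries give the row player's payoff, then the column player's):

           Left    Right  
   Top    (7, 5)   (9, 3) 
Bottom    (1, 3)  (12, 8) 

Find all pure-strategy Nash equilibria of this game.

(Top, Left): the row player gets 7 ≥ 1 from Bottom, and the column player gets 5 ≥ 3 from Right — Nash equilibrium.
(Top, Right): the row player prefers Bottom (12 > 9); the column player prefers Left (5 > 3) — not an equilibrium.
(Bottom, Left): the row player prefers Top (7 > 1); the column player prefers Right (8 > 3) — not an equilibrium.
(Bottom, Right): the row player gets 12 ≥ 9 from Top, and the column player gets 8 ≥ 3 from Left — Nash equilibrium.

(Top, Left) and (Bottom, Right)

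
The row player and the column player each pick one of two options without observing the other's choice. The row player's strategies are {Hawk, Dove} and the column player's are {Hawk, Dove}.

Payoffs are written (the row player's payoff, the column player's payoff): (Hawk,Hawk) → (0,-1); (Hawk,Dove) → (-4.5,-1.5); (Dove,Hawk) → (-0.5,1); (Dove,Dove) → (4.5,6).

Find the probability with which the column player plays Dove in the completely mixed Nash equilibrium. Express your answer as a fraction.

1/19

Let c be the probability that the column player plays Hawk. In a completely mixed equilibrium, the row player must be indifferent between Hawk and Dove.
The row player's expected payoff from Hawk is −4.5(1−c); from Dove it is −0.5c + 4.5(1−c).
Setting these equal: 4.5c − 4.5 = −5c + 4.5, so c = 18/19.
Therefore the column player plays Dove with probability 1 − 18/19 = 1/19.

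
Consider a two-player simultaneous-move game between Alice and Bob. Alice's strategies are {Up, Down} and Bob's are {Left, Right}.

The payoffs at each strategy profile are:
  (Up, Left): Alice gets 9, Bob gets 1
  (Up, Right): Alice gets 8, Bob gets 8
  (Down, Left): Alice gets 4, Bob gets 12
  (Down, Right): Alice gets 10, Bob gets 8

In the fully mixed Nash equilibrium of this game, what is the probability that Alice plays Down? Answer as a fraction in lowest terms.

7/11

Let p be the probability that Alice plays Up. In a completely mixed equilibrium, Bob must be indifferent between Left and Right.
Bob's expected payoff from Left is p + 12(1−p); from Right it is 8p + 8(1−p).
Setting these equal: −11p + 12 = 8, so p = 4/11.
Therefore Alice plays Down with probability 1 − 4/11 = 7/11.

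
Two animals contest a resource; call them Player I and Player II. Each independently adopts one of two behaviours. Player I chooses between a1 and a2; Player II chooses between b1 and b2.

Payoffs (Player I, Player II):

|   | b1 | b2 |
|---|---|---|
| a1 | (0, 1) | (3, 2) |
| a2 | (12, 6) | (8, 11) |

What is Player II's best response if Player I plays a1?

b2

Against a1, Player II earns 1 from b1 and 2 from b2.
So b2 is the best response.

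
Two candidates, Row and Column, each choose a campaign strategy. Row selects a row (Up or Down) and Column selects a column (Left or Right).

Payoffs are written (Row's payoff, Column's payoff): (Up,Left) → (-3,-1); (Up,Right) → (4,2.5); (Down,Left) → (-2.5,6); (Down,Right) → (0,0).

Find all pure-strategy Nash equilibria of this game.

(Up, Left): Row prefers Down (-2.5 > -3); Column prefers Right (2.5 > -1) — not an equilibrium.
(Up, Right): Row gets 4 ≥ 0 from Down, and Column gets 2.5 ≥ -1 from Left — Nash equilibrium.
(Down, Left): Row gets -2.5 ≥ -3 from Up, and Column gets 6 ≥ 0 from Right — Nash equilibrium.
(Down, Right): Row prefers Up (4 > 0); Column prefers Left (6 > 0) — not an equilibrium.

(Up, Right) and (Down, Left)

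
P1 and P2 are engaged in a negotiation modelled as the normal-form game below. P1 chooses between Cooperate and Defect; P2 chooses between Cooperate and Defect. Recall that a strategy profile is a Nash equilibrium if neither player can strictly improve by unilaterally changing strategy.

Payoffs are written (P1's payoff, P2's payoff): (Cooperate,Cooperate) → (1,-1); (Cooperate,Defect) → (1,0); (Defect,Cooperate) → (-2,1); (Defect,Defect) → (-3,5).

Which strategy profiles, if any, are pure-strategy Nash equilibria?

(Cooperate, Cooperate): P2 prefers Defect (0 > -1) — not an equilibrium.
(Cooperate, Defect): P1 gets 1 ≥ -3 from Defect, and P2 gets 0 ≥ -1 from Cooperate — Nash equilibrium.
(Defect, Cooperate): P1 prefers Cooperate (1 > -2); P2 prefers Defect (5 > 1) — not an equilibrium.
(Defect, Defect): P1 prefers Cooperate (1 > -3) — not an equilibrium.

(Cooperate, Defect)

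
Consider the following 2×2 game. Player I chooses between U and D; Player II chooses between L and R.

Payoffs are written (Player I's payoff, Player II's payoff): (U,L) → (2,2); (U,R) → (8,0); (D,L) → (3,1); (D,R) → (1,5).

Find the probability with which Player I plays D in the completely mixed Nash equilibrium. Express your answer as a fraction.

1/3

Let r be the probability that Player I plays U. In a completely mixed equilibrium, Player II must be indifferent between L and R.
Player II's expected payoff from L is 2r + (1−r); from R it is 5(1−r).
Setting these equal: r + 1 = −5r + 5, so r = 2/3.
Therefore Player I plays D with probability 1 − 2/3 = 1/3.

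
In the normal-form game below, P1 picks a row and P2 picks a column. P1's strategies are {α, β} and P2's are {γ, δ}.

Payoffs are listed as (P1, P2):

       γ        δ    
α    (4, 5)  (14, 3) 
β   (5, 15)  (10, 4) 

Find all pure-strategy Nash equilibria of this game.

(β, γ)

(α, γ): P1 prefers β (5 > 4) — not an equilibrium.
(α, δ): P2 prefers γ (5 > 3) — not an equilibrium.
(β, γ): P1 gets 5 ≥ 4 from α, and P2 gets 15 ≥ 4 from δ — Nash equilibrium.
(β, δ): P1 prefers α (14 > 10); P2 prefers γ (15 > 4) — not an equilibrium.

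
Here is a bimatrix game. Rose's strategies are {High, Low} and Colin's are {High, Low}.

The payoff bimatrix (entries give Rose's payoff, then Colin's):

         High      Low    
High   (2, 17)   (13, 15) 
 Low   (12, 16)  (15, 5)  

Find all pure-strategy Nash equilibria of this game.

(Low, High)

(High, High): Rose prefers Low (12 > 2) — not an equilibrium.
(High, Low): Rose prefers Low (15 > 13); Colin prefers High (17 > 15) — not an equilibrium.
(Low, High): Rose gets 12 ≥ 2 from High, and Colin gets 16 ≥ 5 from Low — Nash equilibrium.
(Low, Low): Colin prefers High (16 > 5) — not an equilibrium.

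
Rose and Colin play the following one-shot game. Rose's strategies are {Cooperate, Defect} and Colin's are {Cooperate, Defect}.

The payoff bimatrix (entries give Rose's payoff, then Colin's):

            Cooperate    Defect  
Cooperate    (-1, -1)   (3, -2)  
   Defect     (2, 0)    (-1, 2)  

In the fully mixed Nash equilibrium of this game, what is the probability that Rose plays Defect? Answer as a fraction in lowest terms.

Let x be the probability that Rose plays Cooperate. In a completely mixed equilibrium, Colin must be indifferent between Cooperate and Defect.
Colin's expected payoff from Cooperate is −x; from Defect it is −2x + 2(1−x).
Setting these equal: −x = −4x + 2, so x = 2/3.
Therefore Rose plays Defect with probability 1 − 2/3 = 1/3.

1/3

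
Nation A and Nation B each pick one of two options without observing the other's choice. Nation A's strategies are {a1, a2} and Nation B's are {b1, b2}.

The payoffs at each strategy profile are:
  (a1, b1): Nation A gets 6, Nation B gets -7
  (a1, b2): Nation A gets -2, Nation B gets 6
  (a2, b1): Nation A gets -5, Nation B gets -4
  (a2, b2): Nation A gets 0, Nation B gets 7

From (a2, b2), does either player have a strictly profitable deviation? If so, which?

Nation A at (a2, b2) earns 0; deviating to a1 yields -2 — not better.
Nation B earns 7; deviating to b1 yields -4 — not better.
Neither player can strictly improve; the profile is a Nash equilibrium.

Neither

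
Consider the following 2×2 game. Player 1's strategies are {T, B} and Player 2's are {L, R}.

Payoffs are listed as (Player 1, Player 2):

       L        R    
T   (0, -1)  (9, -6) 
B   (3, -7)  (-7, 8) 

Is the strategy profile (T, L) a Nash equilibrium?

No

At (T, L), Player 1 earns 0; switching to B would give 3, so Player 1 would deviate.
Player 2 earns -1; switching to R would give -6, so Player 2 has no profitable deviation.
Since at least one player can profitably deviate, this is not a Nash equilibrium.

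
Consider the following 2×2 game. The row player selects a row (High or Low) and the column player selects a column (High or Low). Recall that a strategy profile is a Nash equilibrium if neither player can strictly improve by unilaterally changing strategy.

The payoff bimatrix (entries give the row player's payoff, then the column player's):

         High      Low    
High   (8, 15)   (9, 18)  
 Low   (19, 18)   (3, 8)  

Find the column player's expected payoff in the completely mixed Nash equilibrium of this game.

First find x, the probability the row player plays High, from the column player's indifference between High and Low: 15x + 18(1−x) = 18x + 8(1−x), giving x = 10/13.
Since the column player is indifferent in equilibrium, the column player's expected payoff equals the payoff from either column against (10/13, 3/13). Using High: 15(10/13) + 18(3/13) = 204/13.

204/13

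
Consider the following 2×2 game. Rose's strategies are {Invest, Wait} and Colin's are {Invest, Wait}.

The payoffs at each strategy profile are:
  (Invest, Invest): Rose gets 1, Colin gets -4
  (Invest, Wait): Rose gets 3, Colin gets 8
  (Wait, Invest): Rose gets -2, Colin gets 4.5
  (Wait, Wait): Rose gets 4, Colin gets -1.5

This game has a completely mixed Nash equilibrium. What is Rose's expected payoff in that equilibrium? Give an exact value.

First find y, the probability Colin plays Invest, from Rose's indifference between Invest and Wait: y + 3(1−y) = −2y + 4(1−y), giving y = 1/4.
Since Rose is indifferent in equilibrium, Rose's expected payoff equals the payoff from either row against (1/4, 3/4). Using Invest: (1/4) + 3(3/4) = 5/2.

5/2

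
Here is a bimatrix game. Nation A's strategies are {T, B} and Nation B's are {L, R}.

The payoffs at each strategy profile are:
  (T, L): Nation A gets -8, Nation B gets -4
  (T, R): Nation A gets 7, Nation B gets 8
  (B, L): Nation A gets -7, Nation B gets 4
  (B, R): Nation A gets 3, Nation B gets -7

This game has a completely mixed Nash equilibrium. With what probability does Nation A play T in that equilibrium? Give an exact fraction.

Let x be the probability that Nation A plays T. In a completely mixed equilibrium, Nation B must be indifferent between L and R.
Nation B's expected payoff from L is −4x + 4(1−x); from R it is 8x − 7(1−x).
Setting these equal: −8x + 4 = 15x − 7, so x = 11/23.

11/23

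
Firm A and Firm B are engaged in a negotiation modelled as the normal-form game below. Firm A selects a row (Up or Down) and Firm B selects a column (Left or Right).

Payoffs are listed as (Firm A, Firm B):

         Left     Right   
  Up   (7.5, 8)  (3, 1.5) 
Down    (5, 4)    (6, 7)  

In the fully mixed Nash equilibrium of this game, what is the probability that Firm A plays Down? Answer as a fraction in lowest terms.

Let p be the probability that Firm A plays Up. In a completely mixed equilibrium, Firm B must be indifferent between Left and Right.
Firm B's expected payoff from Left is 8p + 4(1−p); from Right it is 1.5p + 7(1−p).
Setting these equal: 4p + 4 = −5.5p + 7, so p = 6/19.
Therefore Firm A plays Down with probability 1 − 6/19 = 13/19.

13/19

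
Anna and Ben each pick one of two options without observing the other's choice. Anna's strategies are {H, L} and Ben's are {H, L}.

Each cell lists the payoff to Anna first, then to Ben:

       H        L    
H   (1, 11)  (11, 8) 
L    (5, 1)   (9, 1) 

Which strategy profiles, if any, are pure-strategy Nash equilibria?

(H, H): Anna prefers L (5 > 1) — not an equilibrium.
(H, L): Ben prefers H (11 > 8) — not an equilibrium.
(L, H): Anna gets 5 ≥ 1 from H, and Ben gets 1 ≥ 1 from L — Nash equilibrium.
(L, L): Anna prefers H (11 > 9) — not an equilibrium.

(L, H)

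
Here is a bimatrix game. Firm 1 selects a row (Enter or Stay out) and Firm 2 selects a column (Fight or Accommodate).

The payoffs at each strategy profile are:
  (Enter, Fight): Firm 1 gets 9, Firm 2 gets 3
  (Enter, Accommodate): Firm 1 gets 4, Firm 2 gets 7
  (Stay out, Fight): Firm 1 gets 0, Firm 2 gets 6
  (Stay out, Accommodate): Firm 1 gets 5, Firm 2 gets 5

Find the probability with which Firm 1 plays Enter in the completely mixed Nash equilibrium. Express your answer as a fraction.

Let x be the probability that Firm 1 plays Enter. In a completely mixed equilibrium, Firm 2 must be indifferent between Fight and Accommodate.
Firm 2's expected payoff from Fight is 3x + 6(1−x); from Accommodate it is 7x + 5(1−x).
Setting these equal: −3x + 6 = 2x + 5, so x = 1/5.

1/5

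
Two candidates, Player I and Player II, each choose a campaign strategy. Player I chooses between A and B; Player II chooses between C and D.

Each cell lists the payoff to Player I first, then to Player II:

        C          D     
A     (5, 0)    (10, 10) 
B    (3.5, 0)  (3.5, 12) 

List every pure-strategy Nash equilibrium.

(A, C): Player II prefers D (10 > 0) — not an equilibrium.
(A, D): Player I gets 10 ≥ 3.5 from B, and Player II gets 10 ≥ 0 from C — Nash equilibrium.
(B, C): Player I prefers A (5 > 3.5); Player II prefers D (12 > 0) — not an equilibrium.
(B, D): Player I prefers A (10 > 3.5) — not an equilibrium.

(A, D)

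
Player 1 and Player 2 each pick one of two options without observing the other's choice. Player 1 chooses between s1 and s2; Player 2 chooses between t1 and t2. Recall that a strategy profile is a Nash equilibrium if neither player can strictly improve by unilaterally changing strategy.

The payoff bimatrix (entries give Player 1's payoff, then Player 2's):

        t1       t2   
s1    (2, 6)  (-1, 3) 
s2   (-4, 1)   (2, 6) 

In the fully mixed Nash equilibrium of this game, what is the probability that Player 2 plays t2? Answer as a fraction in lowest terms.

Let c be the probability that Player 2 plays t1. In a completely mixed equilibrium, Player 1 must be indifferent between s1 and s2.
Player 1's expected payoff from s1 is 2c − (1−c); from s2 it is −4c + 2(1−c).
Setting these equal: 3c − 1 = −6c + 2, so c = 1/3.
Therefore Player 2 plays t2 with probability 1 − 1/3 = 2/3.

2/3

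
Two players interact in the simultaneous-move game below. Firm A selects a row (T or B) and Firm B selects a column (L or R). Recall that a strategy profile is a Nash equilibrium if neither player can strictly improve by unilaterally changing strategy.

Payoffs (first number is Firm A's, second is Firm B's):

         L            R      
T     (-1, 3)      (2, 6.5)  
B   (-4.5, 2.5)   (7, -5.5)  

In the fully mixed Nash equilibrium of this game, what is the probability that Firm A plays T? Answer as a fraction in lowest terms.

Let r be the probability that Firm A plays T. In a completely mixed equilibrium, Firm B must be indifferent between L and R.
Firm B's expected payoff from L is 3r + 2.5(1−r); from R it is 6.5r − 5.5(1−r).
Setting these equal: 0.5r + 2.5 = 12r − 5.5, so r = 16/23.

16/23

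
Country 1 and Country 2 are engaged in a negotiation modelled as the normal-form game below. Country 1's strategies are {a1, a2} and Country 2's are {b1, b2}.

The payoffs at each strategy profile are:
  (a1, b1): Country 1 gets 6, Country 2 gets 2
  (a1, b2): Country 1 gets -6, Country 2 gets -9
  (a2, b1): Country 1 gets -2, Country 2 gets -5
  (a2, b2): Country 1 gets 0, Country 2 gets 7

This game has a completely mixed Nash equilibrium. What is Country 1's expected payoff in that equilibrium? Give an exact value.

First find q, the probability Country 2 plays b1, from Country 1's indifference between a1 and a2: 6q − 6(1−q) = −2q, giving q = 3/7.
Since Country 1 is indifferent in equilibrium, Country 1's expected payoff equals the payoff from either row against (3/7, 4/7). Using a1: 6(3/7) − 6(4/7) = -6/7.

-6/7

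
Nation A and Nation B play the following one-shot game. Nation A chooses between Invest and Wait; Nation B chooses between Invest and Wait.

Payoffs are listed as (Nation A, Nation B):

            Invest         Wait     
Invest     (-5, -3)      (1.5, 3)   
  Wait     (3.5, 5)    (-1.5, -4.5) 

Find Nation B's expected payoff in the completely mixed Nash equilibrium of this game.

First find p, the probability Nation A plays Invest, from Nation B's indifference between Invest and Wait: −3p + 5(1−p) = 3p − 4.5(1−p), giving p = 19/31.
Since Nation B is indifferent in equilibrium, Nation B's expected payoff equals the payoff from either column against (19/31, 12/31). Using Invest: −3(19/31) + 5(12/31) = 3/31.

3/31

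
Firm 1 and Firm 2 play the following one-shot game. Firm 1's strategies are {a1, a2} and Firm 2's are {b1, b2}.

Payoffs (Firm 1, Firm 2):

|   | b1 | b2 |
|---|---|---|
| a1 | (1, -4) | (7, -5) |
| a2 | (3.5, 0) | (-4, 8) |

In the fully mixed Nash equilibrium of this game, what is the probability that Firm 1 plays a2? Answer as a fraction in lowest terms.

Let x be the probability that Firm 1 plays a1. In a completely mixed equilibrium, Firm 2 must be indifferent between b1 and b2.
Firm 2's expected payoff from b1 is −4x; from b2 it is −5x + 8(1−x).
Setting these equal: −4x = −13x + 8, so x = 8/9.
Therefore Firm 1 plays a2 with probability 1 − 8/9 = 1/9.

1/9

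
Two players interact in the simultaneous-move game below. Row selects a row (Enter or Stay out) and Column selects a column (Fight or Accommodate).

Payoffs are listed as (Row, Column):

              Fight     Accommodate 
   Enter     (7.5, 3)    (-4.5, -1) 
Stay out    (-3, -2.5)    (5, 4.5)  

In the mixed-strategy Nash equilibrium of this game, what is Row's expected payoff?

6/5

First find y, the probability Column plays Fight, from Row's indifference between Enter and Stay out: 7.5y − 4.5(1−y) = −3y + 5(1−y), giving y = 19/40.
Since Row is indifferent in equilibrium, Row's expected payoff equals the payoff from either row against (19/40, 21/40). Using Enter: 7.5(19/40) − 4.5(21/40) = 6/5.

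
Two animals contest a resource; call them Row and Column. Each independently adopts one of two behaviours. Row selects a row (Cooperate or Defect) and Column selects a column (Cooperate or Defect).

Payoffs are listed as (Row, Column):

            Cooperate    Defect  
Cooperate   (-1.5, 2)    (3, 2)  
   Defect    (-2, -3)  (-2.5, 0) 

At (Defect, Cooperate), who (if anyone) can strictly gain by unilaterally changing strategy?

Both

Row at (Defect, Cooperate) earns -2; deviating to Cooperate yields -1.5 — a strict improvement.
Column earns -3; deviating to Defect yields 0 — a strict improvement.
Both Row and Column have strictly profitable deviations.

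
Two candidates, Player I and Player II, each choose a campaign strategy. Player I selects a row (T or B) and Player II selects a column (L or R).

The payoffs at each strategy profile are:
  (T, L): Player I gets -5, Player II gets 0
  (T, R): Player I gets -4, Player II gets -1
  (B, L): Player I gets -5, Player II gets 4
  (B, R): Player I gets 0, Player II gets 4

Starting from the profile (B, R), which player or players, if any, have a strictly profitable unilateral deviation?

Neither

Player I at (B, R) earns 0; deviating to T yields -4 — not better.
Player II earns 4; deviating to L yields 4 — not better.
Neither player can strictly improve; the profile is a Nash equilibrium.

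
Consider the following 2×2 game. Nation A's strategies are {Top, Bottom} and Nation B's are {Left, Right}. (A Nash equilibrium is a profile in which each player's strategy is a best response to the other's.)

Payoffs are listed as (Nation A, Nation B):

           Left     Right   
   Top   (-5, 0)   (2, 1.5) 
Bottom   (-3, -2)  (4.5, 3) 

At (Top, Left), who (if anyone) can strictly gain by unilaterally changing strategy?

Nation A at (Top, Left) earns -5; deviating to Bottom yields -3 — a strict improvement.
Nation B earns 0; deviating to Right yields 1.5 — a strict improvement.
Both Nation A and Nation B have strictly profitable deviations.

Both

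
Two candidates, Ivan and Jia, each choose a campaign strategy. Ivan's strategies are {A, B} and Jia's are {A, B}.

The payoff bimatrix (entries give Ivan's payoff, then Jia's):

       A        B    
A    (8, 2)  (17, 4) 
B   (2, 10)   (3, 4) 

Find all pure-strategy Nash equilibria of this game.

(A, B)

(A, A): Jia prefers B (4 > 2) — not an equilibrium.
(A, B): Ivan gets 17 ≥ 3 from B, and Jia gets 4 ≥ 2 from A — Nash equilibrium.
(B, A): Ivan prefers A (8 > 2) — not an equilibrium.
(B, B): Ivan prefers A (17 > 3); Jia prefers A (10 > 4) — not an equilibrium.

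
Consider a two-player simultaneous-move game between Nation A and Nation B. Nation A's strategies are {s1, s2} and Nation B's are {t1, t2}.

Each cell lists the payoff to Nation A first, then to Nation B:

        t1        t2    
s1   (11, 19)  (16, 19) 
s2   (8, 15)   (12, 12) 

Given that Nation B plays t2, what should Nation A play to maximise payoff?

Against t2, Nation A earns 16 from s1 and 12 from s2.
So s1 is the best response.

s1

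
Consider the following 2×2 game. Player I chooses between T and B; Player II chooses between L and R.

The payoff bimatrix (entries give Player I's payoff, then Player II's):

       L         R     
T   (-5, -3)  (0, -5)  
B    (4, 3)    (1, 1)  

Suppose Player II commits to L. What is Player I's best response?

B

Against L, Player I earns -5 from T and 4 from B.
So B is the best response.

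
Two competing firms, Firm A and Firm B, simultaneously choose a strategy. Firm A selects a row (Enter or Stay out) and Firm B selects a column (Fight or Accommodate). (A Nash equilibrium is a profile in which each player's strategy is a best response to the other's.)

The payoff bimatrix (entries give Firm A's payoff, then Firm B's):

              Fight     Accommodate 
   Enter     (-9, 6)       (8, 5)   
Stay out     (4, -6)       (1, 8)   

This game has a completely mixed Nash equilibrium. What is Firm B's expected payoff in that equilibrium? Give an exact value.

26/5

First find x, the probability Firm A plays Enter, from Firm B's indifference between Fight and Accommodate: 6x − 6(1−x) = 5x + 8(1−x), giving x = 14/15.
Since Firm B is indifferent in equilibrium, Firm B's expected payoff equals the payoff from either column against (14/15, 1/15). Using Fight: 6(14/15) − 6(1/15) = 26/5.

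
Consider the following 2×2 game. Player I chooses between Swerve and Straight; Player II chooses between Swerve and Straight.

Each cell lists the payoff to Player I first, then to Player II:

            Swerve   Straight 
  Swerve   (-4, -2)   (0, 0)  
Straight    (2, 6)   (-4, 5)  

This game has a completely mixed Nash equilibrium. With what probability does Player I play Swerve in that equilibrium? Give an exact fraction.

1/3

Let x be the probability that Player I plays Swerve. In a completely mixed equilibrium, Player II must be indifferent between Swerve and Straight.
Player II's expected payoff from Swerve is −2x + 6(1−x); from Straight it is 5(1−x).
Setting these equal: −8x + 6 = −5x + 5, so x = 1/3.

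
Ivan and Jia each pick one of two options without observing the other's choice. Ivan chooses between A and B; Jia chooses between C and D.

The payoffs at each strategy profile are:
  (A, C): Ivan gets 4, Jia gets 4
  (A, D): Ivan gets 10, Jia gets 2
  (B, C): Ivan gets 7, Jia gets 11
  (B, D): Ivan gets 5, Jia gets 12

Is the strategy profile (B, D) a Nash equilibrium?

At (B, D), Ivan earns 5; switching to A would give 10, so Ivan would deviate.
Jia earns 12; switching to C would give 11, so Jia has no profitable deviation.
Since at least one player can profitably deviate, this is not a Nash equilibrium.

No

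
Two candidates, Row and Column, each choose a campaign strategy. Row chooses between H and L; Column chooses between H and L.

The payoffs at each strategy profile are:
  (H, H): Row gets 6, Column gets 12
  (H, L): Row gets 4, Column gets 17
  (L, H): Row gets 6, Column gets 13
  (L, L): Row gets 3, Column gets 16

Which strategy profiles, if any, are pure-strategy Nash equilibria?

(H, L)

(H, H): Column prefers L (17 > 12) — not an equilibrium.
(H, L): Row gets 4 ≥ 3 from L, and Column gets 17 ≥ 12 from H — Nash equilibrium.
(L, H): Column prefers L (16 > 13) — not an equilibrium.
(L, L): Row prefers H (4 > 3) — not an equilibrium.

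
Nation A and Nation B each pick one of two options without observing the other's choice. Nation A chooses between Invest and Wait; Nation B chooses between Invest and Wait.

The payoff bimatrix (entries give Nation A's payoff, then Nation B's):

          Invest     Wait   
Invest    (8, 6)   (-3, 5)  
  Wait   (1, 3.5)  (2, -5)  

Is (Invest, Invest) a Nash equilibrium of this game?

Yes

At (Invest, Invest), Nation A earns 8; switching to Wait would give 1, so Nation A has no profitable deviation.
Nation B earns 6; switching to Wait would give 5, so Nation B has no profitable deviation.
Neither player can gain by a unilateral deviation, so this profile is a Nash equilibrium.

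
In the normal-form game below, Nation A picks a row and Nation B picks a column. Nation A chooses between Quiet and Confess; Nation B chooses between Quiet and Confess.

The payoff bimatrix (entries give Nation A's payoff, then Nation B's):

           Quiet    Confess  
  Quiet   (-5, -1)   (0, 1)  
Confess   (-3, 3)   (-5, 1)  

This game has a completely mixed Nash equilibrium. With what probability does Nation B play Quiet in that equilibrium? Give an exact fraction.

5/7

Let c be the probability that Nation B plays Quiet. In a completely mixed equilibrium, Nation A must be indifferent between Quiet and Confess.
Nation A's expected payoff from Quiet is −5c; from Confess it is −3c − 5(1−c).
Setting these equal: −5c = 2c − 5, so c = 5/7.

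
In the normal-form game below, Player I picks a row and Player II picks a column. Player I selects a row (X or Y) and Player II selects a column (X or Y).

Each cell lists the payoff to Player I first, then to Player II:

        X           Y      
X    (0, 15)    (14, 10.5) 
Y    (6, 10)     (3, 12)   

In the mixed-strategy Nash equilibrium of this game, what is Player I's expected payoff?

First find q, the probability Player II plays X, from Player I's indifference between X and Y: 14(1−q) = 6q + 3(1−q), giving q = 11/17.
Since Player I is indifferent in equilibrium, Player I's expected payoff equals the payoff from either row against (11/17, 6/17). Using X: 14(6/17) = 84/17.

84/17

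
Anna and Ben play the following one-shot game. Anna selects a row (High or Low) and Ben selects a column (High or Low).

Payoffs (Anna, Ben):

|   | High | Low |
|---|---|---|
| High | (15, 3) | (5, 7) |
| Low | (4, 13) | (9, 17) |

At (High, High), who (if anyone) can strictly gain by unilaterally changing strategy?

Anna at (High, High) earns 15; deviating to Low yields 4 — not better.
Ben earns 3; deviating to Low yields 7 — a strict improvement.
Only Ben has a strictly profitable deviation.

Ben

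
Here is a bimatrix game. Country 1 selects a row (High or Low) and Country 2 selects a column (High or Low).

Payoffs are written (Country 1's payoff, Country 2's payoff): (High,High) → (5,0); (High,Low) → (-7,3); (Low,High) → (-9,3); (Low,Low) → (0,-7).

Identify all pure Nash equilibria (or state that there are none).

none

(High, High): Country 2 prefers Low (3 > 0) — not an equilibrium.
(High, Low): Country 1 prefers Low (0 > -7) — not an equilibrium.
(Low, High): Country 1 prefers High (5 > -9) — not an equilibrium.
(Low, Low): Country 2 prefers High (3 > -7) — not an equilibrium.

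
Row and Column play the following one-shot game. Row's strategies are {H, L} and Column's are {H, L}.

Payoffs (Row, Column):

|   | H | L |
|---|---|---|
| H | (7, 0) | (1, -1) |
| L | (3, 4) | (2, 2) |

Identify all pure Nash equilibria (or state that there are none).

(H, H)

(H, H): Row gets 7 ≥ 3 from L, and Column gets 0 ≥ -1 from L — Nash equilibrium.
(H, L): Row prefers L (2 > 1); Column prefers H (0 > -1) — not an equilibrium.
(L, H): Row prefers H (7 > 3) — not an equilibrium.
(L, L): Column prefers H (4 > 2) — not an equilibrium.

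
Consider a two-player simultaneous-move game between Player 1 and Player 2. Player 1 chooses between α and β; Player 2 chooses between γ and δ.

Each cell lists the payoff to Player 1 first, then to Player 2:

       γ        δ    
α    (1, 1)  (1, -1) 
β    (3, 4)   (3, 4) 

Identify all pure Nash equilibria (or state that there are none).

(α, γ): Player 1 prefers β (3 > 1) — not an equilibrium.
(α, δ): Player 1 prefers β (3 > 1); Player 2 prefers γ (1 > -1) — not an equilibrium.
(β, γ): Player 1 gets 3 ≥ 1 from α, and Player 2 gets 4 ≥ 4 from δ — Nash equilibrium.
(β, δ): Player 1 gets 3 ≥ 1 from α, and Player 2 gets 4 ≥ 4 from γ — Nash equilibrium.

(β, γ) and (β, δ)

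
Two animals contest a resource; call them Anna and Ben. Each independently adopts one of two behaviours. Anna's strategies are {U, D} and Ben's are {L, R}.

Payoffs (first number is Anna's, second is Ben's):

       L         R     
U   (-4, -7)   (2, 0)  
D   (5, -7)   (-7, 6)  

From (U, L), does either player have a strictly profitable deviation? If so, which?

Both

Anna at (U, L) earns -4; deviating to D yields 5 — a strict improvement.
Ben earns -7; deviating to R yields 0 — a strict improvement.
Both Anna and Ben have strictly profitable deviations.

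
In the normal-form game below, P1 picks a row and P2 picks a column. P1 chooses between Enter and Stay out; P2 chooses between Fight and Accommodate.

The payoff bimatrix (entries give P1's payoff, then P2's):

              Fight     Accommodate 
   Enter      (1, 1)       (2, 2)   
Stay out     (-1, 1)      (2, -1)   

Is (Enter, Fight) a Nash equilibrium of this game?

No

At (Enter, Fight), P1 earns 1; switching to Stay out would give -1, so P1 has no profitable deviation.
P2 earns 1; switching to Accommodate would give 2, so P2 would deviate.
Since at least one player can profitably deviate, this is not a Nash equilibrium.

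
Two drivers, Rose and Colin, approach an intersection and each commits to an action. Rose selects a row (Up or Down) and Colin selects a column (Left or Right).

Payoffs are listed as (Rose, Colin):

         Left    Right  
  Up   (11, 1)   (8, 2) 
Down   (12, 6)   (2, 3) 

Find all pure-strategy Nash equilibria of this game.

(Up, Left): Rose prefers Down (12 > 11); Colin prefers Right (2 > 1) — not an equilibrium.
(Up, Right): Rose gets 8 ≥ 2 from Down, and Colin gets 2 ≥ 1 from Left — Nash equilibrium.
(Down, Left): Rose gets 12 ≥ 11 from Up, and Colin gets 6 ≥ 3 from Right — Nash equilibrium.
(Down, Right): Rose prefers Up (8 > 2); Colin prefers Left (6 > 3) — not an equilibrium.

(Up, Right) and (Down, Left)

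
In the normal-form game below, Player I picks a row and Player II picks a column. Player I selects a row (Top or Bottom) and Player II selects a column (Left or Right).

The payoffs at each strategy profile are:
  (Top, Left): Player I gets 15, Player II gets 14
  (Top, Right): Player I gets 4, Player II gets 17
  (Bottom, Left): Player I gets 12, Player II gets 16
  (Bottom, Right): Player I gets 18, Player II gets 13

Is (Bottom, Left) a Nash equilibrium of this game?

At (Bottom, Left), Player I earns 12; switching to Top would give 15, so Player I would deviate.
Player II earns 16; switching to Right would give 13, so Player II has no profitable deviation.
Since at least one player can profitably deviate, this is not a Nash equilibrium.

No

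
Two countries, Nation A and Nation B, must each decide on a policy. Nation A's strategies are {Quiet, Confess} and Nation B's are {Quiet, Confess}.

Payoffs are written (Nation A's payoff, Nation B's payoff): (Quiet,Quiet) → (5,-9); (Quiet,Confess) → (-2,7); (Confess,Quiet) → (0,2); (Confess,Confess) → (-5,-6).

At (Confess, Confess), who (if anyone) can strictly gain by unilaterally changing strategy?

Nation A at (Confess, Confess) earns -5; deviating to Quiet yields -2 — a strict improvement.
Nation B earns -6; deviating to Quiet yields 2 — a strict improvement.
Both Nation A and Nation B have strictly profitable deviations.

Both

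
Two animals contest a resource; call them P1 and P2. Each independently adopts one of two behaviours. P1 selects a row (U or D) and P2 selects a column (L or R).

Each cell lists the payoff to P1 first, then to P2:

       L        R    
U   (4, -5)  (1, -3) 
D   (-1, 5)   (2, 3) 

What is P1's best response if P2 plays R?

D

Against R, P1 earns 1 from U and 2 from D.
So D is the best response.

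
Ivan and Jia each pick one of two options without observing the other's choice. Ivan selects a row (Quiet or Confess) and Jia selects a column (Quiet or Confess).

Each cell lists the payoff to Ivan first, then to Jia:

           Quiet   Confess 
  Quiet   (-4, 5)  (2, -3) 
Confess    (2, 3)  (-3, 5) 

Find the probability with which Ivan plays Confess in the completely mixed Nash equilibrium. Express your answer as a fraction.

4/5

Let x be the probability that Ivan plays Quiet. In a completely mixed equilibrium, Jia must be indifferent between Quiet and Confess.
Jia's expected payoff from Quiet is 5x + 3(1−x); from Confess it is −3x + 5(1−x).
Setting these equal: 2x + 3 = −8x + 5, so x = 1/5.
Therefore Ivan plays Confess with probability 1 − 1/5 = 4/5.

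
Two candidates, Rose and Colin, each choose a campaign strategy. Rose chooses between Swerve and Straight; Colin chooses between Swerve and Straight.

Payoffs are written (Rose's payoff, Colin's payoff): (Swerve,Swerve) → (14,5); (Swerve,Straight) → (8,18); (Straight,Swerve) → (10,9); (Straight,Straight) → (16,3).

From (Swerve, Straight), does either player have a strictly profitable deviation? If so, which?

Rose at (Swerve, Straight) earns 8; deviating to Straight yields 16 — a strict improvement.
Colin earns 18; deviating to Swerve yields 5 — not better.
Only Rose has a strictly profitable deviation.

Rose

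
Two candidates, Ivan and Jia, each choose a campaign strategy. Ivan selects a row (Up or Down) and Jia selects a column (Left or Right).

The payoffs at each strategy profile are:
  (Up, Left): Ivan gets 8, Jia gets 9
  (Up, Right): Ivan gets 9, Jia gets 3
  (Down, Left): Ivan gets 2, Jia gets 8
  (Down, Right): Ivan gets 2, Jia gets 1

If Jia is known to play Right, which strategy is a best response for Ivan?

Against Right, Ivan earns 9 from Up and 2 from Down.
So Up is the best response.

Up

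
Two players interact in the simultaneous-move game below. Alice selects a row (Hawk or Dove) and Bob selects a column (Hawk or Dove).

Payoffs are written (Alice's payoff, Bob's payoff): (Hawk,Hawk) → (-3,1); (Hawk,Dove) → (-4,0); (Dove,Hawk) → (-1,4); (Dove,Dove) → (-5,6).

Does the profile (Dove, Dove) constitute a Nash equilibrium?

At (Dove, Dove), Alice earns -5; switching to Hawk would give -4, so Alice would deviate.
Bob earns 6; switching to Hawk would give 4, so Bob has no profitable deviation.
Since at least one player can profitably deviate, this is not a Nash equilibrium.

No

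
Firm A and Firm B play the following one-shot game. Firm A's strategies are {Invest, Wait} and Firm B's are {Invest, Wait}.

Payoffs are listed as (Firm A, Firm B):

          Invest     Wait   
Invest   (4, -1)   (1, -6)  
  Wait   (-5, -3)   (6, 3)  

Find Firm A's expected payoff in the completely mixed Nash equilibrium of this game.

First find q, the probability Firm B plays Invest, from Firm A's indifference between Invest and Wait: 4q + (1−q) = −5q + 6(1−q), giving q = 5/14.
Since Firm A is indifferent in equilibrium, Firm A's expected payoff equals the payoff from either row against (5/14, 9/14). Using Invest: 4(5/14) + (9/14) = 29/14.

29/14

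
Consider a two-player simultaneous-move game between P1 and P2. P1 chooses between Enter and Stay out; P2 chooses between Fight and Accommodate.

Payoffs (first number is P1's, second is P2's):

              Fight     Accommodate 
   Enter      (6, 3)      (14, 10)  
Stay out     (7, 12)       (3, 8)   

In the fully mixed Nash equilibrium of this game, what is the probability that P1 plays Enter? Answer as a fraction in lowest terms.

Let p be the probability that P1 plays Enter. In a completely mixed equilibrium, P2 must be indifferent between Fight and Accommodate.
P2's expected payoff from Fight is 3p + 12(1−p); from Accommodate it is 10p + 8(1−p).
Setting these equal: −9p + 12 = 2p + 8, so p = 4/11.

4/11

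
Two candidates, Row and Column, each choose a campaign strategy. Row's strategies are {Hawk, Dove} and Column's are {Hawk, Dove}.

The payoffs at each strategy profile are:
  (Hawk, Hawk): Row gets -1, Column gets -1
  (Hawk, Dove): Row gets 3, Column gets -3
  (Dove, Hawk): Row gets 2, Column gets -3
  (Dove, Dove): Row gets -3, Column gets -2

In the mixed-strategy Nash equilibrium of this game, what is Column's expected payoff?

First find p, the probability Row plays Hawk, from Column's indifference between Hawk and Dove: −p − 3(1−p) = −3p − 2(1−p), giving p = 1/3.
Since Column is indifferent in equilibrium, Column's expected payoff equals the payoff from either column against (1/3, 2/3). Using Hawk: −(1/3) − 3(2/3) = -7/3.

-7/3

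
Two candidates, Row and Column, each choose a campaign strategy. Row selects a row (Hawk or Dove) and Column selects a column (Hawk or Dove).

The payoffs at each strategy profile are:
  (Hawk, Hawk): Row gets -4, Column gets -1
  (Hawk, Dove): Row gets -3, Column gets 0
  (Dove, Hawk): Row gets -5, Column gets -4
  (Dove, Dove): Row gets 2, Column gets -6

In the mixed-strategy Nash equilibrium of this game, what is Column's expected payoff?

-2

First find x, the probability Row plays Hawk, from Column's indifference between Hawk and Dove: −x − 4(1−x) = −6(1−x), giving x = 2/3.
Since Column is indifferent in equilibrium, Column's expected payoff equals the payoff from either column against (2/3, 1/3). Using Hawk: −(2/3) − 4(1/3) = -2.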